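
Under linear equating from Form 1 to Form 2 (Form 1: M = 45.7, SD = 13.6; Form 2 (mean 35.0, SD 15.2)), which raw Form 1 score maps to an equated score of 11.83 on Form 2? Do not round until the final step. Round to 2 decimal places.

Invert y = (SD_Y/SD_X)(x − M_X) + M_Y:
x = (SD_X/SD_Y)(y − M_Y) + M_X = (13.6/15.2)(11.83 − 35.0) + 45.7
x = 0.894737 × -23.170 + 45.7 = 24.97

24.97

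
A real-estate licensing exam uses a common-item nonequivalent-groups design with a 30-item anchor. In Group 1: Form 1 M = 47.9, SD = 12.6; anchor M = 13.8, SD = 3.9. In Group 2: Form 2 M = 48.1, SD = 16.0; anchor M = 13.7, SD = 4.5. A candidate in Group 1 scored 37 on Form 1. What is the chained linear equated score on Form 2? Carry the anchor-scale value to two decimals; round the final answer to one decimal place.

Form 1 → anchor (Group 1): v = (3.9/12.6)(37 − 47.9) + 13.8 = 10.43
anchor → Form 2 (Group 2): y = (16.0/4.5)(10.43 − 13.7) + 48.1 = 36.5

36.5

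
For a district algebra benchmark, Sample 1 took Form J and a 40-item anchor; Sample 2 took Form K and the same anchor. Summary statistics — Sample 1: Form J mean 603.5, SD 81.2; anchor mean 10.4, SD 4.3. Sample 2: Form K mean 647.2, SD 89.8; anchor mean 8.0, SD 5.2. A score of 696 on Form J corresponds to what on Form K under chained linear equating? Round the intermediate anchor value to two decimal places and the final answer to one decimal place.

773.3

Form J → anchor (Sample 1): v = (4.3/81.2)(696 − 603.5) + 10.4 = 15.30
anchor → Form K (Sample 2): y = (89.8/5.2)(15.30 − 8.0) + 647.2 = 773.3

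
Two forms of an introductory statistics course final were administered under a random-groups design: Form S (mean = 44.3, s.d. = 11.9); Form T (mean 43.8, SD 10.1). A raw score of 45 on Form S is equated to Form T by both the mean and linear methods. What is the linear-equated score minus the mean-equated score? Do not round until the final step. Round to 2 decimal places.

Mean-equated: 45 + (43.8 − 44.3) = 44.50
Linear-equated: (10.1/11.9)(45 − 44.3) + 43.8 = 44.394
Difference = 44.394 − 44.50 = -0.11

-0.11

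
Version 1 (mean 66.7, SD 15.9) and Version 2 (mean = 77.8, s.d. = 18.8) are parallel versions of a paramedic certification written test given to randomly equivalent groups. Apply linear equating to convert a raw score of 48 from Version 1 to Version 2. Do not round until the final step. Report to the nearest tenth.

55.7

Linear equating: y = (SD_Y/SD_X)(x − M_X) + M_Y
y = (18.8/15.9)(48 − 66.7) + 77.8
y = 1.182390 × -18.7 + 77.8 = -22.1107 + 77.8 = 55.7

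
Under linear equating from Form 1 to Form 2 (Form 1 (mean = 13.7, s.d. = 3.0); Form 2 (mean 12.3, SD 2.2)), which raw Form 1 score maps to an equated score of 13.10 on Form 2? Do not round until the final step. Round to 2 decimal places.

Invert y = (SD_Y/SD_X)(x − M_X) + M_Y:
x = (SD_X/SD_Y)(y − M_Y) + M_X = (3.0/2.2)(13.10 − 12.3) + 13.7
x = 1.363636 × 0.800 + 13.7 = 14.79

14.79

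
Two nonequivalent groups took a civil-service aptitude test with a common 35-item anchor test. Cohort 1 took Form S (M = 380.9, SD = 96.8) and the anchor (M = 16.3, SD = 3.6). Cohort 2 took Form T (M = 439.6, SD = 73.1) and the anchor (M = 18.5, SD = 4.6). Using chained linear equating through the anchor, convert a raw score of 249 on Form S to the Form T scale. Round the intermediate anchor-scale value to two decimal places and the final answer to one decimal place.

Form S → anchor (Cohort 1): v = (3.6/96.8)(249 − 380.9) + 16.3 = 11.39
anchor → Form T (Cohort 2): y = (73.1/4.6)(11.39 − 18.5) + 439.6 = 326.6

326.6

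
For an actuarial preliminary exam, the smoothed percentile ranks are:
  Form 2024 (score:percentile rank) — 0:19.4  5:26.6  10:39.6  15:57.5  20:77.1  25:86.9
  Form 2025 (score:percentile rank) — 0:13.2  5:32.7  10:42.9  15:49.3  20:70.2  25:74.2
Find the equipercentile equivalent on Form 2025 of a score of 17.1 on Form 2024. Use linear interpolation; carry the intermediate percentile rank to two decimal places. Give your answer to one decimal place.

18.9

PR of 17.1 on Form 2024: 57.5 + (17.1 − 15)/(20 − 15) × (77.1 − 57.5) = 65.73
On Form 2025, PR 65.73 falls between score 15 (PR 49.3) and 20 (PR 70.2).
Interpolate: 15 + (65.73 − 49.3)/(70.2 − 49.3) × (20 − 15) = 18.9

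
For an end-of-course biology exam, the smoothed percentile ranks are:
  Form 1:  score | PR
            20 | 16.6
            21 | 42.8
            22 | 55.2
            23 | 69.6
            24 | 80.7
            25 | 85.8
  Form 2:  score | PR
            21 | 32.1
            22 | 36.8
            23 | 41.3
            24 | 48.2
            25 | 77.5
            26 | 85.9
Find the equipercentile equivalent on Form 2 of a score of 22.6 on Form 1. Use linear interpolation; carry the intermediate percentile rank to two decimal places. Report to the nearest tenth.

24.5

PR of 22.6 on Form 1: 55.2 + (22.6 − 22)/(23 − 22) × (69.6 − 55.2) = 63.84
On Form 2, PR 63.84 falls between score 24 (PR 48.2) and 25 (PR 77.5).
Interpolate: 24 + (63.84 − 48.2)/(77.5 − 48.2) × (25 − 24) = 24.5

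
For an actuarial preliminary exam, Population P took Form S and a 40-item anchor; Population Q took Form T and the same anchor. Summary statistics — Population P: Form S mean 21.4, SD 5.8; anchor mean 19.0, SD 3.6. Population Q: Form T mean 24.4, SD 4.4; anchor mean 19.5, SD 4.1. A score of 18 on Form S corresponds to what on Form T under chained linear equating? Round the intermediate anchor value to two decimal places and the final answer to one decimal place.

21.6

Form S → anchor (Population P): v = (3.6/5.8)(18 − 21.4) + 19.0 = 16.89
anchor → Form T (Population Q): y = (4.4/4.1)(16.89 − 19.5) + 24.4 = 21.6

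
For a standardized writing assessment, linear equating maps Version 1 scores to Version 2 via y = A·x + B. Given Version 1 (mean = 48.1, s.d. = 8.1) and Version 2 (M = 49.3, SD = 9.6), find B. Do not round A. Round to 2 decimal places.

A = SD_Y / SD_X = 9.6 / 8.1 = 1.185185
B = M_Y − A·M_X = 49.3 − 1.185185 × 48.1 = -7.71

-7.71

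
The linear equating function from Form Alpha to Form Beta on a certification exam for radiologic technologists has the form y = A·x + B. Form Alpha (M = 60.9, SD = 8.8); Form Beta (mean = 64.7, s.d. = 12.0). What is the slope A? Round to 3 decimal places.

1.364

A = SD_Y / SD_X = 12.0 / 8.8 = 1.364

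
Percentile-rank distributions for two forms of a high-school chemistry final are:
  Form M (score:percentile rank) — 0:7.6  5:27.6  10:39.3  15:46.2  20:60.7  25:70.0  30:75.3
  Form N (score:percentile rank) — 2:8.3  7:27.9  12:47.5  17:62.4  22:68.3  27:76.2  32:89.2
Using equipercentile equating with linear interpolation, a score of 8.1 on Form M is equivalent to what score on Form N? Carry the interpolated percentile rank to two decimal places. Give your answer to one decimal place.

PR of 8.1 on Form M: 27.6 + (8.1 − 5)/(10 − 5) × (39.3 − 27.6) = 34.85
On Form N, PR 34.85 falls between score 7 (PR 27.9) and 12 (PR 47.5).
Interpolate: 7 + (34.85 − 27.9)/(47.5 − 27.9) × (12 − 7) = 8.8

8.8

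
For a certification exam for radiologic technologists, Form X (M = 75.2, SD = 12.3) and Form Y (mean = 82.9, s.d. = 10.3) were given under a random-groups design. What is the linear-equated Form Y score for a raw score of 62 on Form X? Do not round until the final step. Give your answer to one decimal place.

Linear equating: y = (SD_Y/SD_X)(x − M_X) + M_Y
y = (10.3/12.3)(62 − 75.2) + 82.9
y = 0.837398 × -13.2 + 82.9 = -11.0537 + 82.9 = 71.8

71.8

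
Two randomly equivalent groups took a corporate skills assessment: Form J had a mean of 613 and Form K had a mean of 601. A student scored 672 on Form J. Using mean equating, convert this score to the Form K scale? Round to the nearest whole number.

660

Mean equating: y = x + (M_Y − M_X) = 672 + (601 − 613) = 660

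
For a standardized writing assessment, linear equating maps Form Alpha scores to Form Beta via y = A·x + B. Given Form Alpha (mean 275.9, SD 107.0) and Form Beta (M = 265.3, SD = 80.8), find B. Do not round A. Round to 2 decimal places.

56.96

A = SD_Y / SD_X = 80.8 / 107.0 = 0.755140
B = M_Y − A·M_X = 265.3 − 0.755140 × 275.9 = 56.96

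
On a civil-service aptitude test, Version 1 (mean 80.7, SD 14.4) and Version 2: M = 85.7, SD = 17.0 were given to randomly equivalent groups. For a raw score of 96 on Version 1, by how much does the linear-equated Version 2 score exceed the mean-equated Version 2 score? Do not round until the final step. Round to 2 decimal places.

2.76

Mean-equated: 96 + (85.7 − 80.7) = 101.00
Linear-equated: (17.0/14.4)(96 − 80.7) + 85.7 = 103.763
Difference = 103.763 − 101.00 = 2.76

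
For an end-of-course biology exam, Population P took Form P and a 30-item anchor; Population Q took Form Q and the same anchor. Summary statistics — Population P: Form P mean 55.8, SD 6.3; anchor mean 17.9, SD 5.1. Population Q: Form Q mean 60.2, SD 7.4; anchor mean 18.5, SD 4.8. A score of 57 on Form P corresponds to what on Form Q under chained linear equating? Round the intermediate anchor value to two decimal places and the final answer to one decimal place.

60.8

Form P → anchor (Population P): v = (5.1/6.3)(57 − 55.8) + 17.9 = 18.87
anchor → Form Q (Population Q): y = (7.4/4.8)(18.87 − 18.5) + 60.2 = 60.8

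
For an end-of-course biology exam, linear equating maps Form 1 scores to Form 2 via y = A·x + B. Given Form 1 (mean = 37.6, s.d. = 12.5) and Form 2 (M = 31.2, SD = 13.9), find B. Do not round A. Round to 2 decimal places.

-10.61

A = SD_Y / SD_X = 13.9 / 12.5 = 1.112000
B = M_Y − A·M_X = 31.2 − 1.112000 × 37.6 = -10.61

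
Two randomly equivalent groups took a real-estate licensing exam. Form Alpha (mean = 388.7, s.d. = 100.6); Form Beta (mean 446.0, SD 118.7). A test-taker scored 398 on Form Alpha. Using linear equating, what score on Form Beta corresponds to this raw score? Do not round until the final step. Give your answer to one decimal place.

457.0

Linear equating: y = (SD_Y/SD_X)(x − M_X) + M_Y
y = (118.7/100.6)(398 − 388.7) + 446.0
y = 1.179920 × 9.3 + 446.0 = 10.9733 + 446.0 = 457.0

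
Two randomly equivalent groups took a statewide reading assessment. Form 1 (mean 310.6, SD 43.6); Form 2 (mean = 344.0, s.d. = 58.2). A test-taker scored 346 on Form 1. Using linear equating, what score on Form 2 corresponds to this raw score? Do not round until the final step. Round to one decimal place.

391.3

Linear equating: y = (SD_Y/SD_X)(x − M_X) + M_Y
y = (58.2/43.6)(346 − 310.6) + 344.0
y = 1.334862 × 35.4 + 344.0 = 47.2541 + 344.0 = 391.3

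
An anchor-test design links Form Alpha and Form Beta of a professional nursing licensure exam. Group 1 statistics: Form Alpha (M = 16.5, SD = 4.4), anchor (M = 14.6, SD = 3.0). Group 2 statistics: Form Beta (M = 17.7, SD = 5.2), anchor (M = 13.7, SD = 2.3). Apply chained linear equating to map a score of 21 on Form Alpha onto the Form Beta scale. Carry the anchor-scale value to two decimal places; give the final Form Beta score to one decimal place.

Form Alpha → anchor (Group 1): v = (3.0/4.4)(21 − 16.5) + 14.6 = 17.67
anchor → Form Beta (Group 2): y = (5.2/2.3)(17.67 − 13.7) + 17.7 = 26.7

26.7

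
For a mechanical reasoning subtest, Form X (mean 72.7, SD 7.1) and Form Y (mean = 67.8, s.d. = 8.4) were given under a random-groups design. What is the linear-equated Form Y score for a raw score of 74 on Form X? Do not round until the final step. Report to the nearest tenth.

Linear equating: y = (SD_Y/SD_X)(x − M_X) + M_Y
y = (8.4/7.1)(74 − 72.7) + 67.8
y = 1.183099 × 1.3 + 67.8 = 1.5380 + 67.8 = 69.3

69.3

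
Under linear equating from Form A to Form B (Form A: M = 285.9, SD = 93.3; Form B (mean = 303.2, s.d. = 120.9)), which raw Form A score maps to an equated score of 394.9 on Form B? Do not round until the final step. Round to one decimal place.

Invert y = (SD_Y/SD_X)(x − M_X) + M_Y:
x = (SD_X/SD_Y)(y − M_Y) + M_X = (93.3/120.9)(394.9 − 303.2) + 285.9
x = 0.771712 × 91.700 + 285.9 = 356.7

356.7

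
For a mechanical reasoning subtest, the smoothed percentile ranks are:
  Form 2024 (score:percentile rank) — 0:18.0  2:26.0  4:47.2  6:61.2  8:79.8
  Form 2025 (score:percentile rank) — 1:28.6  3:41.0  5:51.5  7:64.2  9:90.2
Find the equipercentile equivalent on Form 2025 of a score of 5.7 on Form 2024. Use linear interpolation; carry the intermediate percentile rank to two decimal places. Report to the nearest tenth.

6.2

PR of 5.7 on Form 2024: 47.2 + (5.7 − 4)/(6 − 4) × (61.2 − 47.2) = 59.10
On Form 2025, PR 59.10 falls between score 5 (PR 51.5) and 7 (PR 64.2).
Interpolate: 5 + (59.10 − 51.5)/(64.2 − 51.5) × (7 − 5) = 6.2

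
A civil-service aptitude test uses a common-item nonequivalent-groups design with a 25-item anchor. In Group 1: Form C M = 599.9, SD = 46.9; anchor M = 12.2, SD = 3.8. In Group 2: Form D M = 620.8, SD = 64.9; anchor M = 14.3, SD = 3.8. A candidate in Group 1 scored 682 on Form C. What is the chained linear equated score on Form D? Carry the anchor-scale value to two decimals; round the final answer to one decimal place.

Form C → anchor (Group 1): v = (3.8/46.9)(682 − 599.9) + 12.2 = 18.85
anchor → Form D (Group 2): y = (64.9/3.8)(18.85 − 14.3) + 620.8 = 698.5

698.5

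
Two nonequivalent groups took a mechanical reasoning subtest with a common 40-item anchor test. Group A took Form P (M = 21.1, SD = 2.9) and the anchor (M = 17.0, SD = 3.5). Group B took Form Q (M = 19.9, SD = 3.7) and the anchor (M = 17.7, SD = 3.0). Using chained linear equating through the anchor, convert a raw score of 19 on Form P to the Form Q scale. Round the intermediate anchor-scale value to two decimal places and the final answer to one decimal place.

15.9

Form P → anchor (Group A): v = (3.5/2.9)(19 − 21.1) + 17.0 = 14.47
anchor → Form Q (Group B): y = (3.7/3.0)(14.47 − 17.7) + 19.9 = 15.9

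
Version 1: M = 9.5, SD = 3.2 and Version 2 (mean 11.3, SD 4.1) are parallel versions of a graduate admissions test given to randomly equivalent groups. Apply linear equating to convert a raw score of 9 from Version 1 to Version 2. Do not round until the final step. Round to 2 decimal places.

Linear equating: y = (SD_Y/SD_X)(x − M_X) + M_Y
y = (4.1/3.2)(9 − 9.5) + 11.3
y = 1.281250 × -0.5 + 11.3 = -0.6406 + 11.3 = 10.66

10.66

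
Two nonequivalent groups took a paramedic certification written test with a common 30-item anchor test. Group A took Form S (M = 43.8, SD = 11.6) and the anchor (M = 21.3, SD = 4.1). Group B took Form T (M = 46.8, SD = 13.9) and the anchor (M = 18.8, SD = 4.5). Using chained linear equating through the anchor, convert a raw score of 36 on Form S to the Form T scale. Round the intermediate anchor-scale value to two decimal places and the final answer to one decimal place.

Form S → anchor (Group A): v = (4.1/11.6)(36 − 43.8) + 21.3 = 18.54
anchor → Form T (Group B): y = (13.9/4.5)(18.54 − 18.8) + 46.8 = 46.0

46.0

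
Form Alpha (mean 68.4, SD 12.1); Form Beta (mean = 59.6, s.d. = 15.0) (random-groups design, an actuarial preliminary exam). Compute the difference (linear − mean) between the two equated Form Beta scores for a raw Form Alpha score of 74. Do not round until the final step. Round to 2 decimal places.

1.34

Mean-equated: 74 + (59.6 − 68.4) = 65.20
Linear-equated: (15.0/12.1)(74 − 68.4) + 59.6 = 66.542
Difference = 66.542 − 65.20 = 1.34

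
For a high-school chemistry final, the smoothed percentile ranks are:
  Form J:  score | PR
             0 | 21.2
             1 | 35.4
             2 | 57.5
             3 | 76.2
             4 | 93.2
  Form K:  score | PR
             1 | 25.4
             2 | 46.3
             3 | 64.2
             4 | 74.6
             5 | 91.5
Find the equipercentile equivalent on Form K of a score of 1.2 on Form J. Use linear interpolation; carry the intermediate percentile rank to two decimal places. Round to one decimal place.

PR of 1.2 on Form J: 35.4 + (1.2 − 1)/(2 − 1) × (57.5 − 35.4) = 39.82
On Form K, PR 39.82 falls between score 1 (PR 25.4) and 2 (PR 46.3).
Interpolate: 1 + (39.82 − 25.4)/(46.3 − 25.4) × (2 − 1) = 1.7

1.7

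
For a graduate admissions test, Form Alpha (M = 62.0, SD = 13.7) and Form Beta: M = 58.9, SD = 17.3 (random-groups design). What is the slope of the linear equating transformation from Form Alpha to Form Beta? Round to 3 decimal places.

1.263

A = SD_Y / SD_X = 17.3 / 13.7 = 1.263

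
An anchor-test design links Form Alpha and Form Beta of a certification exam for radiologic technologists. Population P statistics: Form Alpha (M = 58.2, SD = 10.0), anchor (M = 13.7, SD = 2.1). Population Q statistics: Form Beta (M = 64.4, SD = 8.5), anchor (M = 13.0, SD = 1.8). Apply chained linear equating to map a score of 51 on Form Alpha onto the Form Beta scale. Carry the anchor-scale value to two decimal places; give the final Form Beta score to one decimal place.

Form Alpha → anchor (Population P): v = (2.1/10.0)(51 − 58.2) + 13.7 = 12.19
anchor → Form Beta (Population Q): y = (8.5/1.8)(12.19 − 13.0) + 64.4 = 60.6

60.6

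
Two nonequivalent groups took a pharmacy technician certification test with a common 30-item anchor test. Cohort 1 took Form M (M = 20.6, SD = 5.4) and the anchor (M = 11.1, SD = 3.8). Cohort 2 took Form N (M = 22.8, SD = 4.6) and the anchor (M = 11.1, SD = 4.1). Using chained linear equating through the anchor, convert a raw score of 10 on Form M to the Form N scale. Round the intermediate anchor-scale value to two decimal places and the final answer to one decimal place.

Form M → anchor (Cohort 1): v = (3.8/5.4)(10 − 20.6) + 11.1 = 3.64
anchor → Form N (Cohort 2): y = (4.6/4.1)(3.64 − 11.1) + 22.8 = 14.4

14.4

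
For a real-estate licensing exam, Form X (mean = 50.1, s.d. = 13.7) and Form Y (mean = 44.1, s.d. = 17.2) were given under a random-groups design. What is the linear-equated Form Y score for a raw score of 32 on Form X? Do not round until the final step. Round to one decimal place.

Linear equating: y = (SD_Y/SD_X)(x − M_X) + M_Y
y = (17.2/13.7)(32 − 50.1) + 44.1
y = 1.255474 × -18.1 + 44.1 = -22.7241 + 44.1 = 21.4

21.4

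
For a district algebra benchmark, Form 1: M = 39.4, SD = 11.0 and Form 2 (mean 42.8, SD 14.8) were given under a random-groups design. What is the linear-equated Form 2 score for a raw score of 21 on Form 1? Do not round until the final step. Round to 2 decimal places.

18.04

Linear equating: y = (SD_Y/SD_X)(x − M_X) + M_Y
y = (14.8/11.0)(21 − 39.4) + 42.8
y = 1.345455 × -18.4 + 42.8 = -24.7564 + 42.8 = 18.04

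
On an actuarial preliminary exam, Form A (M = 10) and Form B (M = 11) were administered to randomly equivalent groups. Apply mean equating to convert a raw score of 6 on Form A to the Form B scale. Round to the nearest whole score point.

Mean equating: y = x + (M_Y − M_X) = 6 + (11 − 10) = 7

7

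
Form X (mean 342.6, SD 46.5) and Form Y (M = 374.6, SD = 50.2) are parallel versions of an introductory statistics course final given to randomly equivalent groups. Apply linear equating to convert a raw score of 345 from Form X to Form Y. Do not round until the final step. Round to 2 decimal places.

Linear equating: y = (SD_Y/SD_X)(x − M_X) + M_Y
y = (50.2/46.5)(345 − 342.6) + 374.6
y = 1.079570 × 2.4 + 374.6 = 2.5910 + 374.6 = 377.19

377.19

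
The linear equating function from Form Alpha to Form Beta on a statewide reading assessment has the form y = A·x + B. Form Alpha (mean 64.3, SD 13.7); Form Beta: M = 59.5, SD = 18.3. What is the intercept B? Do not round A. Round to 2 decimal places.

-26.39

A = SD_Y / SD_X = 18.3 / 13.7 = 1.335766
B = M_Y − A·M_X = 59.5 − 1.335766 × 64.3 = -26.39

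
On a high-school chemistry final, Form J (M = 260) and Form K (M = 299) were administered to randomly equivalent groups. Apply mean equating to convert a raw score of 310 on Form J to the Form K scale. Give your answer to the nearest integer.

Mean equating: y = x + (M_Y − M_X) = 310 + (299 − 260) = 349

349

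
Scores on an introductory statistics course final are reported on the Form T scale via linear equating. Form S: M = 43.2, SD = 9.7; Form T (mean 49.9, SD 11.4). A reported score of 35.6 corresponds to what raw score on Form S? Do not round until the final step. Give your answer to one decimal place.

31.0

Invert y = (SD_Y/SD_X)(x − M_X) + M_Y:
x = (SD_X/SD_Y)(y − M_Y) + M_X = (9.7/11.4)(35.6 − 49.9) + 43.2
x = 0.850877 × -14.300 + 43.2 = 31.0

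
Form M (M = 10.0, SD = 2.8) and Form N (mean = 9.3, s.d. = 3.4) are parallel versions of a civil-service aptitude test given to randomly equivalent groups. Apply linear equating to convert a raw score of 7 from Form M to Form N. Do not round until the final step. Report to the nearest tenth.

5.7

Linear equating: y = (SD_Y/SD_X)(x − M_X) + M_Y
y = (3.4/2.8)(7 − 10.0) + 9.3
y = 1.214286 × -3.0 + 9.3 = -3.6429 + 9.3 = 5.7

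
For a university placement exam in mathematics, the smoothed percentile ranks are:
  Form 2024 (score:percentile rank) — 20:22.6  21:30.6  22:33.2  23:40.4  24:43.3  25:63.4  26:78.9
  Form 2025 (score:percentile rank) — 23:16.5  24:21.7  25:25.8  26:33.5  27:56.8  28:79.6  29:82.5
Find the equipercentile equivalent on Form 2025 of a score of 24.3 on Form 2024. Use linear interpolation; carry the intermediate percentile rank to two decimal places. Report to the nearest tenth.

26.7

PR of 24.3 on Form 2024: 43.3 + (24.3 − 24)/(25 − 24) × (63.4 − 43.3) = 49.33
On Form 2025, PR 49.33 falls between score 26 (PR 33.5) and 27 (PR 56.8).
Interpolate: 26 + (49.33 − 33.5)/(56.8 − 33.5) × (27 − 26) = 26.7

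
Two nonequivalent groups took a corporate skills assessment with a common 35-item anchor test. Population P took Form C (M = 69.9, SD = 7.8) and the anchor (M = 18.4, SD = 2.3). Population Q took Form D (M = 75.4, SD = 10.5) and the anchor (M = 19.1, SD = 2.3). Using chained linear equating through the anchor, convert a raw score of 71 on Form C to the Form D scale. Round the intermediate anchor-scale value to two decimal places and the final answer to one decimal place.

73.7

Form C → anchor (Population P): v = (2.3/7.8)(71 − 69.9) + 18.4 = 18.72
anchor → Form D (Population Q): y = (10.5/2.3)(18.72 − 19.1) + 75.4 = 73.7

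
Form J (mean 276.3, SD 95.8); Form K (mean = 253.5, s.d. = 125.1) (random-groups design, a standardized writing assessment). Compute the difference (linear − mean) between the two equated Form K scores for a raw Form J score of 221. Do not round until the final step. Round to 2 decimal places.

Mean-equated: 221 + (253.5 − 276.3) = 198.20
Linear-equated: (125.1/95.8)(221 − 276.3) + 253.5 = 181.287
Difference = 181.287 − 198.20 = -16.91

-16.91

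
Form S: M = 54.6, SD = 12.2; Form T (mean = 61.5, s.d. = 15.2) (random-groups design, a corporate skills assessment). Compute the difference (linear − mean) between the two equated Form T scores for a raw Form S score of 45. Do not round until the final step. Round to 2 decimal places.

Mean-equated: 45 + (61.5 − 54.6) = 51.90
Linear-equated: (15.2/12.2)(45 − 54.6) + 61.5 = 49.539
Difference = 49.539 − 51.90 = -2.36

-2.36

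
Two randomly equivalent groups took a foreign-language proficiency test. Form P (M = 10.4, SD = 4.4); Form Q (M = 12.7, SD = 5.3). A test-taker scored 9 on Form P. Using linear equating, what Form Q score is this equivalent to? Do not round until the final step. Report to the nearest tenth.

11.0

Linear equating: y = (SD_Y/SD_X)(x − M_X) + M_Y
y = (5.3/4.4)(9 − 10.4) + 12.7
y = 1.204545 × -1.4 + 12.7 = -1.6864 + 12.7 = 11.0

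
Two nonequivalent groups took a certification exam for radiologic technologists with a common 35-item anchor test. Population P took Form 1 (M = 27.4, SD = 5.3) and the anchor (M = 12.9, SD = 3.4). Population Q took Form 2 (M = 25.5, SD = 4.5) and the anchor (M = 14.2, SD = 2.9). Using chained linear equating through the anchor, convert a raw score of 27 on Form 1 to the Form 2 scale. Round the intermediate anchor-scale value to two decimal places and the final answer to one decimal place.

23.1

Form 1 → anchor (Population P): v = (3.4/5.3)(27 − 27.4) + 12.9 = 12.64
anchor → Form 2 (Population Q): y = (4.5/2.9)(12.64 − 14.2) + 25.5 = 23.1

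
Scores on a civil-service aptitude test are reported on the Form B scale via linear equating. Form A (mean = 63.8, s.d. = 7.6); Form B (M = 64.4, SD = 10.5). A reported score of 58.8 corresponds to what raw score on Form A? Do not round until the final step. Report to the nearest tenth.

Invert y = (SD_Y/SD_X)(x − M_X) + M_Y:
x = (SD_X/SD_Y)(y − M_Y) + M_X = (7.6/10.5)(58.8 − 64.4) + 63.8
x = 0.723810 × -5.600 + 63.8 = 59.7

59.7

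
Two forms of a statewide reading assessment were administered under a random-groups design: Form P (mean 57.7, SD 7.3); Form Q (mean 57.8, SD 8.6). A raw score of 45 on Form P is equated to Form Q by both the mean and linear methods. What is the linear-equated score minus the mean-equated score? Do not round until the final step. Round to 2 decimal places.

-2.26

Mean-equated: 45 + (57.8 − 57.7) = 45.10
Linear-equated: (8.6/7.3)(45 − 57.7) + 57.8 = 42.838
Difference = 42.838 − 45.10 = -2.26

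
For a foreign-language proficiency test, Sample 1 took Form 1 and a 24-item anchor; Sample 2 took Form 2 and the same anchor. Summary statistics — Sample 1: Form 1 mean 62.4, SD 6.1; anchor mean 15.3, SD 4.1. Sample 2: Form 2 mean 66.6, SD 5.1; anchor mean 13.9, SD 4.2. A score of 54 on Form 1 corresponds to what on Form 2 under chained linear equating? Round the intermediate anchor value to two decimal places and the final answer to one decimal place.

Form 1 → anchor (Sample 1): v = (4.1/6.1)(54 − 62.4) + 15.3 = 9.65
anchor → Form 2 (Sample 2): y = (5.1/4.2)(9.65 − 13.9) + 66.6 = 61.4

61.4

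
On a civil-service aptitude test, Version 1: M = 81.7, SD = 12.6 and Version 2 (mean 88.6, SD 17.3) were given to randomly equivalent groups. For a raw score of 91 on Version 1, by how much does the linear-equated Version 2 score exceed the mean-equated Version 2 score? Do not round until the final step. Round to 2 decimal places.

3.47

Mean-equated: 91 + (88.6 − 81.7) = 97.90
Linear-equated: (17.3/12.6)(91 − 81.7) + 88.6 = 101.369
Difference = 101.369 − 97.90 = 3.47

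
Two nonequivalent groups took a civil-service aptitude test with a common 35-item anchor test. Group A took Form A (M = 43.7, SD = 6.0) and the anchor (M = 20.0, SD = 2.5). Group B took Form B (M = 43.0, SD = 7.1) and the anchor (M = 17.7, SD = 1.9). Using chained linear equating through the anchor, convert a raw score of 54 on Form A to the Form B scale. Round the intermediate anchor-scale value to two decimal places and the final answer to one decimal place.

67.6

Form A → anchor (Group A): v = (2.5/6.0)(54 − 43.7) + 20.0 = 24.29
anchor → Form B (Group B): y = (7.1/1.9)(24.29 − 17.7) + 43.0 = 67.6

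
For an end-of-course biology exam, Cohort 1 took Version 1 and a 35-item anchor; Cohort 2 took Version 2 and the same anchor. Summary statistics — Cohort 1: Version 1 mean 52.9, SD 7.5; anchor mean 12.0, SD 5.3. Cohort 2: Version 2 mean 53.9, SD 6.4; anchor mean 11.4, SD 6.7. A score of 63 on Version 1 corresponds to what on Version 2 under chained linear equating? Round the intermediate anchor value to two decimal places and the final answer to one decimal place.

Version 1 → anchor (Cohort 1): v = (5.3/7.5)(63 − 52.9) + 12.0 = 19.14
anchor → Version 2 (Cohort 2): y = (6.4/6.7)(19.14 − 11.4) + 53.9 = 61.3

61.3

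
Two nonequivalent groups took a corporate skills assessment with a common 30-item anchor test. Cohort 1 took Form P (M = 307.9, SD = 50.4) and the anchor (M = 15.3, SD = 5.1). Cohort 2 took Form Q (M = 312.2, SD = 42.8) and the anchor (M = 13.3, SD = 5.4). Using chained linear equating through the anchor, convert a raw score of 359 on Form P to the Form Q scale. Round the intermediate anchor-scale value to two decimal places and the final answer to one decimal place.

Form P → anchor (Cohort 1): v = (5.1/50.4)(359 − 307.9) + 15.3 = 20.47
anchor → Form Q (Cohort 2): y = (42.8/5.4)(20.47 − 13.3) + 312.2 = 369.0

369.0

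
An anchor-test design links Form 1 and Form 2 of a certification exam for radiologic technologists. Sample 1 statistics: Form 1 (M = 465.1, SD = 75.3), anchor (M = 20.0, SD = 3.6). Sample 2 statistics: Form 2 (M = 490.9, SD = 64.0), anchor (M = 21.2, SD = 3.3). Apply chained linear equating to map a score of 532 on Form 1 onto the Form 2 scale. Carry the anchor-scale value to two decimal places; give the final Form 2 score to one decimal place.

Form 1 → anchor (Sample 1): v = (3.6/75.3)(532 − 465.1) + 20.0 = 23.20
anchor → Form 2 (Sample 2): y = (64.0/3.3)(23.20 − 21.2) + 490.9 = 529.7

529.7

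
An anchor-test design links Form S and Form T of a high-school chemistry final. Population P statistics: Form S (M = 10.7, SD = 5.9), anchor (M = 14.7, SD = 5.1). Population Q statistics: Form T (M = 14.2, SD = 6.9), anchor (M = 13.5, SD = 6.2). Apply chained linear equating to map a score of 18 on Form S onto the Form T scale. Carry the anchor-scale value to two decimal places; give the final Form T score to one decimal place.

22.6

Form S → anchor (Population P): v = (5.1/5.9)(18 − 10.7) + 14.7 = 21.01
anchor → Form T (Population Q): y = (6.9/6.2)(21.01 − 13.5) + 14.2 = 22.6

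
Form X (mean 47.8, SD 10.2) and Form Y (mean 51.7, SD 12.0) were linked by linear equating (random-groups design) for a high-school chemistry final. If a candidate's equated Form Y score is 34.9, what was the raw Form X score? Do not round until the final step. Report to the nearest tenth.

33.5

Invert y = (SD_Y/SD_X)(x − M_X) + M_Y:
x = (SD_X/SD_Y)(y − M_Y) + M_X = (10.2/12.0)(34.9 − 51.7) + 47.8
x = 0.850000 × -16.800 + 47.8 = 33.5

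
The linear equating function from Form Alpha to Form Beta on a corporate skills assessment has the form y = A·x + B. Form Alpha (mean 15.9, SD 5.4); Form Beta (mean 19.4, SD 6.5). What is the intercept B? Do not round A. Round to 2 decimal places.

A = SD_Y / SD_X = 6.5 / 5.4 = 1.203704
B = M_Y − A·M_X = 19.4 − 1.203704 × 15.9 = 0.26

0.26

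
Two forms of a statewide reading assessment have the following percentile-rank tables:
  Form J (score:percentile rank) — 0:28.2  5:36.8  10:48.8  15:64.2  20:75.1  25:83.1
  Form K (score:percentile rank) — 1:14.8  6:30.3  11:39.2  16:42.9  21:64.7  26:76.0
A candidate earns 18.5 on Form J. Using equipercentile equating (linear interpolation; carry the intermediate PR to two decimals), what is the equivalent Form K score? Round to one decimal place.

PR of 18.5 on Form J: 64.2 + (18.5 − 15)/(20 − 15) × (75.1 − 64.2) = 71.83
On Form K, PR 71.83 falls between score 21 (PR 64.7) and 26 (PR 76.0).
Interpolate: 21 + (71.83 − 64.7)/(76.0 − 64.7) × (26 − 21) = 24.2

24.2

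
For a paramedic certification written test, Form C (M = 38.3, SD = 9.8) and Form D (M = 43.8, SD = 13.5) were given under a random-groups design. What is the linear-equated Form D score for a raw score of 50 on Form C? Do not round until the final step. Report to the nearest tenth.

59.9

Linear equating: y = (SD_Y/SD_X)(x − M_X) + M_Y
y = (13.5/9.8)(50 − 38.3) + 43.8
y = 1.377551 × 11.7 + 43.8 = 16.1173 + 43.8 = 59.9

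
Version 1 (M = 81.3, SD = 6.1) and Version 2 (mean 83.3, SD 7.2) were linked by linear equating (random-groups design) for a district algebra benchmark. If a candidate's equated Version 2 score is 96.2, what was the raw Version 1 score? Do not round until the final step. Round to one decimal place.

Invert y = (SD_Y/SD_X)(x − M_X) + M_Y:
x = (SD_X/SD_Y)(y − M_Y) + M_X = (6.1/7.2)(96.2 − 83.3) + 81.3
x = 0.847222 × 12.900 + 81.3 = 92.2

92.2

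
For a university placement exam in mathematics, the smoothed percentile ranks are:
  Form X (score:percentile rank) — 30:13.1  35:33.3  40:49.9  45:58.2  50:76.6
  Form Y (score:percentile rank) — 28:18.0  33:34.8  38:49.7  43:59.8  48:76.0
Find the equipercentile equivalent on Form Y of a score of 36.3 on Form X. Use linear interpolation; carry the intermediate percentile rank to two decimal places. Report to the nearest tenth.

33.9

PR of 36.3 on Form X: 33.3 + (36.3 − 35)/(40 − 35) × (49.9 − 33.3) = 37.62
On Form Y, PR 37.62 falls between score 33 (PR 34.8) and 38 (PR 49.7).
Interpolate: 33 + (37.62 − 34.8)/(49.7 − 34.8) × (38 − 33) = 33.9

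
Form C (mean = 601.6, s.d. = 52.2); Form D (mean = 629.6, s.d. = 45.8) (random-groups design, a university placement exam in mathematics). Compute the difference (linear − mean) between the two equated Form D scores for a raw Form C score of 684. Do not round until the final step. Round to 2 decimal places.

-10.10

Mean-equated: 684 + (629.6 − 601.6) = 712.00
Linear-equated: (45.8/52.2)(684 − 601.6) + 629.6 = 701.897
Difference = 701.897 − 712.00 = -10.10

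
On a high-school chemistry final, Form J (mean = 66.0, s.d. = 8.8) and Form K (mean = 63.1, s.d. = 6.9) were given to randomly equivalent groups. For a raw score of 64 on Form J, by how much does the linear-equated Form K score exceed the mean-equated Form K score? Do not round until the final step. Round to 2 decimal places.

0.43

Mean-equated: 64 + (63.1 − 66.0) = 61.10
Linear-equated: (6.9/8.8)(64 − 66.0) + 63.1 = 61.532
Difference = 61.532 − 61.10 = 0.43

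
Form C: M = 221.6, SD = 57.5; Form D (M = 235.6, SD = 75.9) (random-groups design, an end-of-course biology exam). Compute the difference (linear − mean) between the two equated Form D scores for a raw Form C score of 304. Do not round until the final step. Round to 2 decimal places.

26.37

Mean-equated: 304 + (235.6 − 221.6) = 318.00
Linear-equated: (75.9/57.5)(304 − 221.6) + 235.6 = 344.368
Difference = 344.368 − 318.00 = 26.37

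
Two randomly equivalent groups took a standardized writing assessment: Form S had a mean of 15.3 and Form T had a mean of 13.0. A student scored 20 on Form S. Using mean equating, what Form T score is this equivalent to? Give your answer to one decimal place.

17.7

Mean equating: y = x + (M_Y − M_X) = 20 + (13.0 − 15.3) = 17.7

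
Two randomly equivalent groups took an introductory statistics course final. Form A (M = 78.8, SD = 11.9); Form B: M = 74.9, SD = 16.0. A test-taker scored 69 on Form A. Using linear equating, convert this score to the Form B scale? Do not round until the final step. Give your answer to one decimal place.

Linear equating: y = (SD_Y/SD_X)(x − M_X) + M_Y
y = (16.0/11.9)(69 − 78.8) + 74.9
y = 1.344538 × -9.8 + 74.9 = -13.1765 + 74.9 = 61.7

61.7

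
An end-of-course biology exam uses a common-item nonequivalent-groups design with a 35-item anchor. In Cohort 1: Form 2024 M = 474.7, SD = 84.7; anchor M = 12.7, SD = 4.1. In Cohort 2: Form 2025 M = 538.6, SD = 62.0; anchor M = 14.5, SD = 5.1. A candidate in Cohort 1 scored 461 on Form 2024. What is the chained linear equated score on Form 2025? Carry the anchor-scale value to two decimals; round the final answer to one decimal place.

Form 2024 → anchor (Cohort 1): v = (4.1/84.7)(461 − 474.7) + 12.7 = 12.04
anchor → Form 2025 (Cohort 2): y = (62.0/5.1)(12.04 − 14.5) + 538.6 = 508.7

508.7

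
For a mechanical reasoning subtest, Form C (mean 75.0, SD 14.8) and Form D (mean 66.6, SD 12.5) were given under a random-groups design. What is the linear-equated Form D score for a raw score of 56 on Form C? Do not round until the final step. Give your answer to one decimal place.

Linear equating: y = (SD_Y/SD_X)(x − M_X) + M_Y
y = (12.5/14.8)(56 − 75.0) + 66.6
y = 0.844595 × -19.0 + 66.6 = -16.0473 + 66.6 = 50.6

50.6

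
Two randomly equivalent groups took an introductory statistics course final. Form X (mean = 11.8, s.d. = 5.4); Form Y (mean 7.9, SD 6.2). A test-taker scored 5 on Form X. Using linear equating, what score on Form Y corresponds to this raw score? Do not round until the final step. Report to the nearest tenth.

Linear equating: y = (SD_Y/SD_X)(x − M_X) + M_Y
y = (6.2/5.4)(5 − 11.8) + 7.9
y = 1.148148 × -6.8 + 7.9 = -7.8074 + 7.9 = 0.1

0.1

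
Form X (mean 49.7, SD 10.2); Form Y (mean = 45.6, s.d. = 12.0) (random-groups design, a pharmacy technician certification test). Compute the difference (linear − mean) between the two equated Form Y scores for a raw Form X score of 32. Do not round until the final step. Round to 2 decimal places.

-3.12

Mean-equated: 32 + (45.6 − 49.7) = 27.90
Linear-equated: (12.0/10.2)(32 − 49.7) + 45.6 = 24.776
Difference = 24.776 − 27.90 = -3.12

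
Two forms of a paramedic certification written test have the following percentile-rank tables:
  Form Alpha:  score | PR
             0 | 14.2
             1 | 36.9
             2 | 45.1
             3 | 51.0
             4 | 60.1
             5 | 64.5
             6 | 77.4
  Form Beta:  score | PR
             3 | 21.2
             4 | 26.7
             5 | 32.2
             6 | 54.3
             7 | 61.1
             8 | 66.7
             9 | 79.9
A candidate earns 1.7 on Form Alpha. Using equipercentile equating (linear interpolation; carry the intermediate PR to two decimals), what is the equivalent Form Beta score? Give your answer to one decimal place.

PR of 1.7 on Form Alpha: 36.9 + (1.7 − 1)/(2 − 1) × (45.1 − 36.9) = 42.64
On Form Beta, PR 42.64 falls between score 5 (PR 32.2) and 6 (PR 54.3).
Interpolate: 5 + (42.64 − 32.2)/(54.3 − 32.2) × (6 − 5) = 5.5

5.5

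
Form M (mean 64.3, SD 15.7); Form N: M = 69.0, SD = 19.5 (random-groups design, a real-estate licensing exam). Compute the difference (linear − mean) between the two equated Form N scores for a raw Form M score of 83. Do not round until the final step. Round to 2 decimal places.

4.53

Mean-equated: 83 + (69.0 − 64.3) = 87.70
Linear-equated: (19.5/15.7)(83 − 64.3) + 69.0 = 92.226
Difference = 92.226 − 87.70 = 4.53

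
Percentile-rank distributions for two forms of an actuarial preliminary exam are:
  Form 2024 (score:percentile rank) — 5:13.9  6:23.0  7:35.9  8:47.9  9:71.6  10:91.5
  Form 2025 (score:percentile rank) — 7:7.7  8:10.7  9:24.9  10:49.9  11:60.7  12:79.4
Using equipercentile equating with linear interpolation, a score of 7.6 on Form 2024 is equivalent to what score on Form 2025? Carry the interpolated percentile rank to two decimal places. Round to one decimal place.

9.7

PR of 7.6 on Form 2024: 35.9 + (7.6 − 7)/(8 − 7) × (47.9 − 35.9) = 43.10
On Form 2025, PR 43.10 falls between score 9 (PR 24.9) and 10 (PR 49.9).
Interpolate: 9 + (43.10 − 24.9)/(49.9 − 24.9) × (10 − 9) = 9.7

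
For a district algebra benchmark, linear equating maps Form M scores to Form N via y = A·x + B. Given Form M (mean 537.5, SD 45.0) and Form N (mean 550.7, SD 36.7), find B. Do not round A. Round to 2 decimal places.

A = SD_Y / SD_X = 36.7 / 45.0 = 0.815556
B = M_Y − A·M_X = 550.7 − 0.815556 × 537.5 = 112.34

112.34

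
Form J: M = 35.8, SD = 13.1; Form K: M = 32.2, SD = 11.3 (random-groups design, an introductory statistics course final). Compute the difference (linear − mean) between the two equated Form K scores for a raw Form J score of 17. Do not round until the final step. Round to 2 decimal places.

Mean-equated: 17 + (32.2 − 35.8) = 13.40
Linear-equated: (11.3/13.1)(17 − 35.8) + 32.2 = 15.983
Difference = 15.983 − 13.40 = 2.58

2.58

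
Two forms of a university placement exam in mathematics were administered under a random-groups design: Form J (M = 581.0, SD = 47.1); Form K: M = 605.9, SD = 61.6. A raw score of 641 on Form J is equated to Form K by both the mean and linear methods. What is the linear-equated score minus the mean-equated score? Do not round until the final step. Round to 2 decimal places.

18.47

Mean-equated: 641 + (605.9 − 581.0) = 665.90
Linear-equated: (61.6/47.1)(641 − 581.0) + 605.9 = 684.371
Difference = 684.371 − 665.90 = 18.47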